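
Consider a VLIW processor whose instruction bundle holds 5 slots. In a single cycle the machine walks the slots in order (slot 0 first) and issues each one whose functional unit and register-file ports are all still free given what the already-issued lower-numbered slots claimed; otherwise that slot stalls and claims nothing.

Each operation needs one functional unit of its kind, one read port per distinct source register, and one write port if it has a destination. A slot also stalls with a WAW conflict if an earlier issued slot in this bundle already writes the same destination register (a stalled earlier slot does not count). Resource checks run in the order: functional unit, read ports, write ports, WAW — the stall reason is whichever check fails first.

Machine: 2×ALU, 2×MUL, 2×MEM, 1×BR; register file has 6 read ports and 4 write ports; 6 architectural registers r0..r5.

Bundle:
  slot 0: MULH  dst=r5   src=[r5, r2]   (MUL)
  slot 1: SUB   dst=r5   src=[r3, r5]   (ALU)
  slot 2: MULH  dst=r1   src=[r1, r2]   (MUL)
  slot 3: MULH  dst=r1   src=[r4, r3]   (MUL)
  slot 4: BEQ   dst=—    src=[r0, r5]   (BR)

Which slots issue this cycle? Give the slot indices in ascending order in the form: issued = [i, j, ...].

  0. MUL→r5 ⇒ go  {2A/1Mu/2Ld/1B | 4r 3w}
  1. ALU→r5 ⇒ no(WAW)  {2A/1Mu/2Ld/1B | 4r 3w}
  2. MUL→r1 ⇒ go  {2A/0Mu/2Ld/1B | 2r 2w}
  3. MUL→r1 ⇒ no(FU)  {2A/0Mu/2Ld/1B | 2r 2w}
  4. BR ⇒ go  {2A/0Mu/2Ld/0B | 0r 2w}

issued = [0, 2, 4]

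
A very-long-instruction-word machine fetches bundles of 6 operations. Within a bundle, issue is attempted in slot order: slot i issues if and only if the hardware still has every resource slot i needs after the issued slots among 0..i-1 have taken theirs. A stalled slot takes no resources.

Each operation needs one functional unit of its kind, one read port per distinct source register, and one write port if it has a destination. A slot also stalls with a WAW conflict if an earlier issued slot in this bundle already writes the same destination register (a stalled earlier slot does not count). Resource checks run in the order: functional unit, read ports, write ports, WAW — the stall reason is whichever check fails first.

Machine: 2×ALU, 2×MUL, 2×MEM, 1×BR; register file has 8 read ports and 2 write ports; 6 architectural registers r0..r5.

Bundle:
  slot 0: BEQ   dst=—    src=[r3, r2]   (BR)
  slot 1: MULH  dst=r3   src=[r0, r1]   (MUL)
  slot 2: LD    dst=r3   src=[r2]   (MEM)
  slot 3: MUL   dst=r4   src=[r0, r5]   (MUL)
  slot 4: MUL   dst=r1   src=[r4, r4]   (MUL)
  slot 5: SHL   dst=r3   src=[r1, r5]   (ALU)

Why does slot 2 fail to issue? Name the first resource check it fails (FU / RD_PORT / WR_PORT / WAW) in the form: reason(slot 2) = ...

[0] BR needs rd=2 wr=0: ok; after: ALU=2 MUL=2 MEM=2 BR=0, R=6, W=2
[1] MUL needs rd=2 wr=1: ok; after: ALU=2 MUL=1 MEM=2 BR=0, R=4, W=1
[2] MEM needs rd=1 wr=1: WAW; after: ALU=2 MUL=1 MEM=2 BR=0, R=4, W=1
[3] MUL needs rd=2 wr=1: ok; after: ALU=2 MUL=0 MEM=2 BR=0, R=2, W=0
[4] MUL needs rd=1 wr=1: FU; after: ALU=2 MUL=0 MEM=2 BR=0, R=2, W=0
[5] ALU needs rd=2 wr=1: WR_PORT; after: ALU=2 MUL=0 MEM=2 BR=0, R=2, W=0

reason(slot 2) = WAW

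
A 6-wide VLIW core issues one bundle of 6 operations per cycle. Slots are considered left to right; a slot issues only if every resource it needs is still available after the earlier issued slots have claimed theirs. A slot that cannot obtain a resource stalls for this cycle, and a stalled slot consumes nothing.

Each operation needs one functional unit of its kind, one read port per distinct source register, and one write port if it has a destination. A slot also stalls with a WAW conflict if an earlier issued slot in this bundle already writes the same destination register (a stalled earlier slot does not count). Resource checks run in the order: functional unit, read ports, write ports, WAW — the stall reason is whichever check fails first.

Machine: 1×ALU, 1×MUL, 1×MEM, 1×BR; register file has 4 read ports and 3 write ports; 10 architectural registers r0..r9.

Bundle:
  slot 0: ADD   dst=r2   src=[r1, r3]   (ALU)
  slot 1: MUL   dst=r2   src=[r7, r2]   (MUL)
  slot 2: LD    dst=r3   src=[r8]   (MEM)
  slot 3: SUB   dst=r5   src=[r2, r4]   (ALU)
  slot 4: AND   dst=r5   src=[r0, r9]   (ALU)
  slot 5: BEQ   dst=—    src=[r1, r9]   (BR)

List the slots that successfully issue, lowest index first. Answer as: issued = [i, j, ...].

  0. ALU→r2 ⇒ go  {0A/1Mu/1Ld/1B | 2r 2w}
  1. MUL→r2 ⇒ no(WAW)  {0A/1Mu/1Ld/1B | 2r 2w}
  2. MEM→r3 ⇒ go  {0A/1Mu/0Ld/1B | 1r 1w}
  3. ALU→r5 ⇒ no(FU)  {0A/1Mu/0Ld/1B | 1r 1w}
  4. ALU→r5 ⇒ no(FU)  {0A/1Mu/0Ld/1B | 1r 1w}
  5. BR ⇒ no(RD_PORT)  {0A/1Mu/0Ld/1B | 1r 1w}

issued = [0, 2]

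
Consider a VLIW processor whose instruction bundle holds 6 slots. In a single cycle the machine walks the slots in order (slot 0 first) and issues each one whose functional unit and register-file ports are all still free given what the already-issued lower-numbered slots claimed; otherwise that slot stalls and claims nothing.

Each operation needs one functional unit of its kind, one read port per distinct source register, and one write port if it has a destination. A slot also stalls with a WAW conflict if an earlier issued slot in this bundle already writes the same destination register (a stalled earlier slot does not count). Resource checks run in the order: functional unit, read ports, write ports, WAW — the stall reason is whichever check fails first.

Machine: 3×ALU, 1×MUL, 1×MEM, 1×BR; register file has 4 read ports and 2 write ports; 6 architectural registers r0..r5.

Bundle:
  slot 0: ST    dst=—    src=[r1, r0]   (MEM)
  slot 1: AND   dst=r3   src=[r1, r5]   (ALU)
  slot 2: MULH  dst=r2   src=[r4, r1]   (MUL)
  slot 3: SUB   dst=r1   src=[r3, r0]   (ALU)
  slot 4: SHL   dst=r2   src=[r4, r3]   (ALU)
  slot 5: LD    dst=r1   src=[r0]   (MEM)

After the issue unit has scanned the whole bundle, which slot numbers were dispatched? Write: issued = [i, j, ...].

issued = [0, 1]

slot 0 (MEM): ISSUE — free A3,Mu1,Ld0,B1 rp2 wp2
slot 1 (ALU): ISSUE — free A2,Mu1,Ld0,B1 rp0 wp1
slot 2 (MUL): stall RD_PORT — free A2,Mu1,Ld0,B1 rp0 wp1
slot 3 (ALU): stall RD_PORT — free A2,Mu1,Ld0,B1 rp0 wp1
slot 4 (ALU): stall RD_PORT — free A2,Mu1,Ld0,B1 rp0 wp1
slot 5 (MEM): stall FU — free A2,Mu1,Ld0,B1 rp0 wp1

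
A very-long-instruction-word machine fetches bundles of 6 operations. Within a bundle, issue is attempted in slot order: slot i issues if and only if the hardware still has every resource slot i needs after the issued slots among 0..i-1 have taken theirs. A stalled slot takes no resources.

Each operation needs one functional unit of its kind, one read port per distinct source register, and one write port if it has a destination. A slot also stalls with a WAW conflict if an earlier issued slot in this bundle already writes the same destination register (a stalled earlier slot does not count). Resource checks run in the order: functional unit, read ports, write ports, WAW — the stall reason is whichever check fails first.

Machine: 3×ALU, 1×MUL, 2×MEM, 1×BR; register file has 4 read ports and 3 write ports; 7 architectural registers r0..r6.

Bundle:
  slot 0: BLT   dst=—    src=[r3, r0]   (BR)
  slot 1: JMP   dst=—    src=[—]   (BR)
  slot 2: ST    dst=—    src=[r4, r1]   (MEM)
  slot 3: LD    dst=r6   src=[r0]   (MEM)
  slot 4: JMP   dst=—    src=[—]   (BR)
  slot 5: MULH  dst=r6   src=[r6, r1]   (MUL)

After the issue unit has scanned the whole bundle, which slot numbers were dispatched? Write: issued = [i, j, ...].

[0] BR needs rd=2 wr=0: ok; after: ALU=3 MUL=1 MEM=2 BR=0, R=2, W=3
[1] BR needs rd=0 wr=0: FU; after: ALU=3 MUL=1 MEM=2 BR=0, R=2, W=3
[2] MEM needs rd=2 wr=0: ok; after: ALU=3 MUL=1 MEM=1 BR=0, R=0, W=3
[3] MEM needs rd=1 wr=1: RD_PORT; after: ALU=3 MUL=1 MEM=1 BR=0, R=0, W=3
[4] BR needs rd=0 wr=0: FU; after: ALU=3 MUL=1 MEM=1 BR=0, R=0, W=3
[5] MUL needs rd=2 wr=1: RD_PORT; after: ALU=3 MUL=1 MEM=1 BR=0, R=0, W=3

issued = [0, 2]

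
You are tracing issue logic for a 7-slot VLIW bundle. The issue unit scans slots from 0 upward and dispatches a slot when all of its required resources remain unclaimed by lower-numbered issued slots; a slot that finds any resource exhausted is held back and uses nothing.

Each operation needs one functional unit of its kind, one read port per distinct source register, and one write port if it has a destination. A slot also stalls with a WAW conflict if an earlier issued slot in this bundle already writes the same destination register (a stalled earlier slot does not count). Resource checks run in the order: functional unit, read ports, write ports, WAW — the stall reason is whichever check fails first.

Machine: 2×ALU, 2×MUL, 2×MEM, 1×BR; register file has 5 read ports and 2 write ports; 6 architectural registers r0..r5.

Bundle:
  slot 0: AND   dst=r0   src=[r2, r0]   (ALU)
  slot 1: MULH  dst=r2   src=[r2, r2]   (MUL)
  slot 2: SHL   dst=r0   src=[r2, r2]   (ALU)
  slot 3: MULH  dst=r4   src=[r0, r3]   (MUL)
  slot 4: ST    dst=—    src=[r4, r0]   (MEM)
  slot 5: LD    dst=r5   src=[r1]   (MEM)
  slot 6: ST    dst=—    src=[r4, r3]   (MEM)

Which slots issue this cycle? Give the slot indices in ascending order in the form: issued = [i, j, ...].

[0] ALU needs rd=2 wr=1: ok; after: ALU=1 MUL=2 MEM=2 BR=1, R=3, W=1
[1] MUL needs rd=1 wr=1: ok; after: ALU=1 MUL=1 MEM=2 BR=1, R=2, W=0
[2] ALU needs rd=1 wr=1: WR_PORT; after: ALU=1 MUL=1 MEM=2 BR=1, R=2, W=0
[3] MUL needs rd=2 wr=1: WR_PORT; after: ALU=1 MUL=1 MEM=2 BR=1, R=2, W=0
[4] MEM needs rd=2 wr=0: ok; after: ALU=1 MUL=1 MEM=1 BR=1, R=0, W=0
[5] MEM needs rd=1 wr=1: RD_PORT; after: ALU=1 MUL=1 MEM=1 BR=1, R=0, W=0
[6] MEM needs rd=2 wr=0: RD_PORT; after: ALU=1 MUL=1 MEM=1 BR=1, R=0, W=0

issued = [0, 1, 4]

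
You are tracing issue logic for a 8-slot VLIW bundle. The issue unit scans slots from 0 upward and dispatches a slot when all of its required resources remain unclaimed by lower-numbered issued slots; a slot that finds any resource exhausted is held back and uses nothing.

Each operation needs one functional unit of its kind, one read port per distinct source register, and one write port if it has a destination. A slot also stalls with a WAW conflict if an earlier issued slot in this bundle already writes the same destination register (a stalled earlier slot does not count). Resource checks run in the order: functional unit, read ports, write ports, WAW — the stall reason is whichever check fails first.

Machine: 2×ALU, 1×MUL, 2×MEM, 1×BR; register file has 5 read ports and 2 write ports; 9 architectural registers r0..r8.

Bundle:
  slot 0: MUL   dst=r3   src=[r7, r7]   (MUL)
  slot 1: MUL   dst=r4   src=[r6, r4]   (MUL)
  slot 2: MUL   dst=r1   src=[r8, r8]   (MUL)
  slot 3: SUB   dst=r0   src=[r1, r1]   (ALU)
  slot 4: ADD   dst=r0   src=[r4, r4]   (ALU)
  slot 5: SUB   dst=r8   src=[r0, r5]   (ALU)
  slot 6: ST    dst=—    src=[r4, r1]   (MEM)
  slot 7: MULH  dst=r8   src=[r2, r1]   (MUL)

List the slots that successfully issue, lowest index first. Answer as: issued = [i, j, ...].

issued = [0, 3, 6]

#0 MUL src=r7,r7 dispatched  <A:2 Mu:0 Ld:2 B:1 rd:4 wr:1>
#1 MUL src=r6,r4 held:FU  <A:2 Mu:0 Ld:2 B:1 rd:4 wr:1>
#2 MUL src=r8,r8 held:FU  <A:2 Mu:0 Ld:2 B:1 rd:4 wr:1>
#3 ALU src=r1,r1 dispatched  <A:1 Mu:0 Ld:2 B:1 rd:3 wr:0>
#4 ALU src=r4,r4 held:WR_PORT  <A:1 Mu:0 Ld:2 B:1 rd:3 wr:0>
#5 ALU src=r0,r5 held:WR_PORT  <A:1 Mu:0 Ld:2 B:1 rd:3 wr:0>
#6 MEM src=r4,r1 dispatched  <A:1 Mu:0 Ld:1 B:1 rd:1 wr:0>
#7 MUL src=r2,r1 held:FU  <A:1 Mu:0 Ld:1 B:1 rd:1 wr:0>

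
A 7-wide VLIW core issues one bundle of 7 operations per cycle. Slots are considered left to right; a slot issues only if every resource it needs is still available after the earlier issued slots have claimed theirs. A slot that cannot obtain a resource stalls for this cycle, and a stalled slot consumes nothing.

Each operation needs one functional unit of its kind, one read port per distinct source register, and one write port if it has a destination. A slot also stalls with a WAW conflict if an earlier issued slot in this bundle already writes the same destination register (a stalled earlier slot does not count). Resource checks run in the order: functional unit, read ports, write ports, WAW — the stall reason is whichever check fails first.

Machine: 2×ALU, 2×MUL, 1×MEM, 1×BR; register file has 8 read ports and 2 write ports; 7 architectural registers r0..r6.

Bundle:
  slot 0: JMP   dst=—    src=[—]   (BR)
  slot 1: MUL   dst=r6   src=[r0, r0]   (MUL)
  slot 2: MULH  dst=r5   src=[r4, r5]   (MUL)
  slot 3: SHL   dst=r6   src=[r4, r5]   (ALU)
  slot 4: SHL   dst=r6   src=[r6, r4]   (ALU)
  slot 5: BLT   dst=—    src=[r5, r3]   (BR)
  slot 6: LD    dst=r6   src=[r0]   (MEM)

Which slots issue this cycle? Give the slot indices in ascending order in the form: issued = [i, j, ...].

[0] BR needs rd=0 wr=0: ok; after: ALU=2 MUL=2 MEM=1 BR=0, R=8, W=2
[1] MUL needs rd=1 wr=1: ok; after: ALU=2 MUL=1 MEM=1 BR=0, R=7, W=1
[2] MUL needs rd=2 wr=1: ok; after: ALU=2 MUL=0 MEM=1 BR=0, R=5, W=0
[3] ALU needs rd=2 wr=1: WR_PORT; after: ALU=2 MUL=0 MEM=1 BR=0, R=5, W=0
[4] ALU needs rd=2 wr=1: WR_PORT; after: ALU=2 MUL=0 MEM=1 BR=0, R=5, W=0
[5] BR needs rd=2 wr=0: FU; after: ALU=2 MUL=0 MEM=1 BR=0, R=5, W=0
[6] MEM needs rd=1 wr=1: WR_PORT; after: ALU=2 MUL=0 MEM=1 BR=0, R=5, W=0

issued = [0, 1, 2]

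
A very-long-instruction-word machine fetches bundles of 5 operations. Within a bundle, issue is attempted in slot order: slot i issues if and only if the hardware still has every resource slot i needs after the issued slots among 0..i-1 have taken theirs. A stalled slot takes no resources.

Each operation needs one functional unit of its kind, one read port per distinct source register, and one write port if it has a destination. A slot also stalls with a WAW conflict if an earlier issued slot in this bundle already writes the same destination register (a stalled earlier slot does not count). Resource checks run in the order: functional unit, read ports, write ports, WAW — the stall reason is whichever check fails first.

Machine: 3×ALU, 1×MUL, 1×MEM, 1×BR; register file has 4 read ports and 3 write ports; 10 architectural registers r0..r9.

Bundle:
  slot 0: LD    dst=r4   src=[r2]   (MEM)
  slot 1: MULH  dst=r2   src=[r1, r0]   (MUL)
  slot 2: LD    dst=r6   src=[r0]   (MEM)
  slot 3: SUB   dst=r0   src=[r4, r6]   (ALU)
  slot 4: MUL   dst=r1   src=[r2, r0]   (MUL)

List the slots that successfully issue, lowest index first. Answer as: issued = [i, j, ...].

#0 MEM src=r2 dispatched  <A:3 Mu:1 Ld:0 B:1 rd:3 wr:2>
#1 MUL src=r1,r0 dispatched  <A:3 Mu:0 Ld:0 B:1 rd:1 wr:1>
#2 MEM src=r0 held:FU  <A:3 Mu:0 Ld:0 B:1 rd:1 wr:1>
#3 ALU src=r4,r6 held:RD_PORT  <A:3 Mu:0 Ld:0 B:1 rd:1 wr:1>
#4 MUL src=r2,r0 held:FU  <A:3 Mu:0 Ld:0 B:1 rd:1 wr:1>

issued = [0, 1]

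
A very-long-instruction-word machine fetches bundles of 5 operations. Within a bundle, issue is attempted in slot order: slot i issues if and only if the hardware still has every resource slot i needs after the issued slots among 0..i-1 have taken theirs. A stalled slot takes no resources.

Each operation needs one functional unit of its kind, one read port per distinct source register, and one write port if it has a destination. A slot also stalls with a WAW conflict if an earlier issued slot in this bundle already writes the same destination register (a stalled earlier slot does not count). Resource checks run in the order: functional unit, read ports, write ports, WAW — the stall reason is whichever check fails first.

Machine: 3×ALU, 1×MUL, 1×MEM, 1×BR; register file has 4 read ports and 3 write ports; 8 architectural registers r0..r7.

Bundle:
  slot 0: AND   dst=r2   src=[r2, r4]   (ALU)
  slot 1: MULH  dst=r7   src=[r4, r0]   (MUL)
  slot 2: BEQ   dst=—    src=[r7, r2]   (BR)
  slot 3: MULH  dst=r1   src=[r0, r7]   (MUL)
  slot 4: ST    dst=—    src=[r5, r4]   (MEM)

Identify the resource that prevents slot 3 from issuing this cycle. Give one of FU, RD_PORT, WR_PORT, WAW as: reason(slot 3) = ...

reason(slot 3) = FU

slot 0 (ALU): ISSUE — free A2,Mu1,Ld1,B1 rp2 wp2
slot 1 (MUL): ISSUE — free A2,Mu0,Ld1,B1 rp0 wp1
slot 2 (BR): stall RD_PORT — free A2,Mu0,Ld1,B1 rp0 wp1
slot 3 (MUL): stall FU — free A2,Mu0,Ld1,B1 rp0 wp1
slot 4 (MEM): stall RD_PORT — free A2,Mu0,Ld1,B1 rp0 wp1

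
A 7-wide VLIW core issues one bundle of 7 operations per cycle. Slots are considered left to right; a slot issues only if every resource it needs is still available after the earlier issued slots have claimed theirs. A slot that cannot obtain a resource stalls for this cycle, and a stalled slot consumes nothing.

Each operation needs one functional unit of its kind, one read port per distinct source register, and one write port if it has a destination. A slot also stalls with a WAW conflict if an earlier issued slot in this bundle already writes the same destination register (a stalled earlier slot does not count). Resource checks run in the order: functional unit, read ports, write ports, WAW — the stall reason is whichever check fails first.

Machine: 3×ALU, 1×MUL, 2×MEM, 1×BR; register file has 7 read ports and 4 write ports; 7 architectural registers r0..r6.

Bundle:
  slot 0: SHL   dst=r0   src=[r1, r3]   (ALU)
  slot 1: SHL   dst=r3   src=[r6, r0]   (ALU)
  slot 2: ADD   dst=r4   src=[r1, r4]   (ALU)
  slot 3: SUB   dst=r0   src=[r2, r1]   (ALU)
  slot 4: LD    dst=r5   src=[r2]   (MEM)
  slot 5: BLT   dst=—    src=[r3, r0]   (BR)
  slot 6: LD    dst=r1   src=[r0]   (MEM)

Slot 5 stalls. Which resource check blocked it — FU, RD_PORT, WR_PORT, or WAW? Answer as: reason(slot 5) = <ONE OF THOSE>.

reason(slot 5) = RD_PORT

[0] ALU needs rd=2 wr=1: ok; after: ALU=2 MUL=1 MEM=2 BR=1, R=5, W=3
[1] ALU needs rd=2 wr=1: ok; after: ALU=1 MUL=1 MEM=2 BR=1, R=3, W=2
[2] ALU needs rd=2 wr=1: ok; after: ALU=0 MUL=1 MEM=2 BR=1, R=1, W=1
[3] ALU needs rd=2 wr=1: FU; after: ALU=0 MUL=1 MEM=2 BR=1, R=1, W=1
[4] MEM needs rd=1 wr=1: ok; after: ALU=0 MUL=1 MEM=1 BR=1, R=0, W=0
[5] BR needs rd=2 wr=0: RD_PORT; after: ALU=0 MUL=1 MEM=1 BR=1, R=0, W=0
[6] MEM needs rd=1 wr=1: RD_PORT; after: ALU=0 MUL=1 MEM=1 BR=1, R=0, W=0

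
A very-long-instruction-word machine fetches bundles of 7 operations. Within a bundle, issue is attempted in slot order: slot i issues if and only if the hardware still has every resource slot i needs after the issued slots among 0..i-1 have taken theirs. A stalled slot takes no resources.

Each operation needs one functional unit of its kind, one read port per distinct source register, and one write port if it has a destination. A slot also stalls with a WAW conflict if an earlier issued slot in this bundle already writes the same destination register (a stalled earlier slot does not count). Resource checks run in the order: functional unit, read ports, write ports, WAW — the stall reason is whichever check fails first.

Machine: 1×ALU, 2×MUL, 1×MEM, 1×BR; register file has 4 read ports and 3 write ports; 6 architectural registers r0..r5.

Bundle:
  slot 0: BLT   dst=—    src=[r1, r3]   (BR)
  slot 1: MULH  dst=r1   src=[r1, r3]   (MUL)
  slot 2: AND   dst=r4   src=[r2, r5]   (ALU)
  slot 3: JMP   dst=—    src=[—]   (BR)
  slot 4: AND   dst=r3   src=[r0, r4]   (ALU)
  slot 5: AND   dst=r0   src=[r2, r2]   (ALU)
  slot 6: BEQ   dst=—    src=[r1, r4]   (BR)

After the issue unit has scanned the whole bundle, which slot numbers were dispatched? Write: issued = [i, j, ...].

issued = [0, 1]

#0 BR src=r1,r3 dispatched  <A:1 Mu:2 Ld:1 B:0 rd:2 wr:3>
#1 MUL src=r1,r3 dispatched  <A:1 Mu:1 Ld:1 B:0 rd:0 wr:2>
#2 ALU src=r2,r5 held:RD_PORT  <A:1 Mu:1 Ld:1 B:0 rd:0 wr:2>
#3 BR src=- held:FU  <A:1 Mu:1 Ld:1 B:0 rd:0 wr:2>
#4 ALU src=r0,r4 held:RD_PORT  <A:1 Mu:1 Ld:1 B:0 rd:0 wr:2>
#5 ALU src=r2,r2 held:RD_PORT  <A:1 Mu:1 Ld:1 B:0 rd:0 wr:2>
#6 BR src=r1,r4 held:FU  <A:1 Mu:1 Ld:1 B:0 rd:0 wr:2>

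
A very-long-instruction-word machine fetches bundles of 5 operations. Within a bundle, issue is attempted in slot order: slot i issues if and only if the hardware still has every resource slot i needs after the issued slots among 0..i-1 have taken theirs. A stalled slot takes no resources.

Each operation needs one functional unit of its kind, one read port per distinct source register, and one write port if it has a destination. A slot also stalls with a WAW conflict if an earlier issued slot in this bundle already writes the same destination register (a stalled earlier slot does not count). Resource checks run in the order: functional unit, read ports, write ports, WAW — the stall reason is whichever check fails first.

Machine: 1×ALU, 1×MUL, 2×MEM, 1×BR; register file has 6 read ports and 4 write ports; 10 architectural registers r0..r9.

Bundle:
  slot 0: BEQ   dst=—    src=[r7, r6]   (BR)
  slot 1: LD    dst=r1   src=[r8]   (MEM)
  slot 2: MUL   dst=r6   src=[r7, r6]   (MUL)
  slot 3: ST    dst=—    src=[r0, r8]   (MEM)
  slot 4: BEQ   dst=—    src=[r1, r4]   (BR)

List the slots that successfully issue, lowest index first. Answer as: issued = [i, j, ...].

issued = [0, 1, 2]

(0) want 1×BR +2rd +0wr — yes → AL1|MU1|ME2|BR0|rd4|wr4
(1) want 1×MEM +1rd +1wr — yes → AL1|MU1|ME1|BR0|rd3|wr3
(2) want 1×MUL +2rd +1wr — yes → AL1|MU0|ME1|BR0|rd1|wr2
(3) want 1×MEM +2rd +0wr — RD_PORT → AL1|MU0|ME1|BR0|rd1|wr2
(4) want 1×BR +2rd +0wr — FU → AL1|MU0|ME1|BR0|rd1|wr2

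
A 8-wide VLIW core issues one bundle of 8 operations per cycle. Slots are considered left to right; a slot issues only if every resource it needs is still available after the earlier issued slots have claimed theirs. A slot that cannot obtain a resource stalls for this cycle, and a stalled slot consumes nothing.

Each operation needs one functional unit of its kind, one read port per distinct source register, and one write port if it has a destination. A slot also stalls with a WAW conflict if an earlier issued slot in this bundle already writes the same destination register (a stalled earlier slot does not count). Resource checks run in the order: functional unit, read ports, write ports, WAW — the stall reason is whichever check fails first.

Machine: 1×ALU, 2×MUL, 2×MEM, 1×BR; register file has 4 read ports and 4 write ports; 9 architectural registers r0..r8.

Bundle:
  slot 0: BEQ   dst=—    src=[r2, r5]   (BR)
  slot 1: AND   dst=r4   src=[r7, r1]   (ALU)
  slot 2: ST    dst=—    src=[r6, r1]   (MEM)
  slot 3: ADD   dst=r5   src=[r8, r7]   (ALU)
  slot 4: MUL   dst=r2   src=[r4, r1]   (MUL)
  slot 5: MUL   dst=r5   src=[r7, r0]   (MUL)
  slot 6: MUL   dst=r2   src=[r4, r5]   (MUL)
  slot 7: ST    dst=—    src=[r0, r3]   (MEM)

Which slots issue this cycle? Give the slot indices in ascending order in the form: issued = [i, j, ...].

#0 BR src=r2,r5 dispatched  <A:1 Mu:2 Ld:2 B:0 rd:2 wr:4>
#1 ALU src=r7,r1 dispatched  <A:0 Mu:2 Ld:2 B:0 rd:0 wr:3>
#2 MEM src=r6,r1 held:RD_PORT  <A:0 Mu:2 Ld:2 B:0 rd:0 wr:3>
#3 ALU src=r8,r7 held:FU  <A:0 Mu:2 Ld:2 B:0 rd:0 wr:3>
#4 MUL src=r4,r1 held:RD_PORT  <A:0 Mu:2 Ld:2 B:0 rd:0 wr:3>
#5 MUL src=r7,r0 held:RD_PORT  <A:0 Mu:2 Ld:2 B:0 rd:0 wr:3>
#6 MUL src=r4,r5 held:RD_PORT  <A:0 Mu:2 Ld:2 B:0 rd:0 wr:3>
#7 MEM src=r0,r3 held:RD_PORT  <A:0 Mu:2 Ld:2 B:0 rd:0 wr:3>

issued = [0, 1]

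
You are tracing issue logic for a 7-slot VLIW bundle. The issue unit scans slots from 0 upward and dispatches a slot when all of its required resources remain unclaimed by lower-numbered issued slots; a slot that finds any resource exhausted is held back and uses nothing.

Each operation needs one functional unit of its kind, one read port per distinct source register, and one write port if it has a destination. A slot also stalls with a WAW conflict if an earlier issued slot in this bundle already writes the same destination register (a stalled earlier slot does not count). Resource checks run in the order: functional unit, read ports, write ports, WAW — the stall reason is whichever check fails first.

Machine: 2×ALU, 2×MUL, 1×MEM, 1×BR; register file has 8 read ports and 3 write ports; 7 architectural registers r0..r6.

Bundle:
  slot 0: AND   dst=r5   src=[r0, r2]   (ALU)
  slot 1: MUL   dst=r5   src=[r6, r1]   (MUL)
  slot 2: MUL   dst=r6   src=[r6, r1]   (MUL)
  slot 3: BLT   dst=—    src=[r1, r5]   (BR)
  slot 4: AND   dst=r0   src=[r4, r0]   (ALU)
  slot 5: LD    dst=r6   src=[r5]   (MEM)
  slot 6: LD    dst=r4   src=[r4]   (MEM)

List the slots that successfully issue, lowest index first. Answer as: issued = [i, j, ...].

issued = [0, 2, 3, 4]

[0] ALU needs rd=2 wr=1: ok; after: ALU=1 MUL=2 MEM=1 BR=1, R=6, W=2
[1] MUL needs rd=2 wr=1: WAW; after: ALU=1 MUL=2 MEM=1 BR=1, R=6, W=2
[2] MUL needs rd=2 wr=1: ok; after: ALU=1 MUL=1 MEM=1 BR=1, R=4, W=1
[3] BR needs rd=2 wr=0: ok; after: ALU=1 MUL=1 MEM=1 BR=0, R=2, W=1
[4] ALU needs rd=2 wr=1: ok; after: ALU=0 MUL=1 MEM=1 BR=0, R=0, W=0
[5] MEM needs rd=1 wr=1: RD_PORT; after: ALU=0 MUL=1 MEM=1 BR=0, R=0, W=0
[6] MEM needs rd=1 wr=1: RD_PORT; after: ALU=0 MUL=1 MEM=1 BR=0, R=0, W=0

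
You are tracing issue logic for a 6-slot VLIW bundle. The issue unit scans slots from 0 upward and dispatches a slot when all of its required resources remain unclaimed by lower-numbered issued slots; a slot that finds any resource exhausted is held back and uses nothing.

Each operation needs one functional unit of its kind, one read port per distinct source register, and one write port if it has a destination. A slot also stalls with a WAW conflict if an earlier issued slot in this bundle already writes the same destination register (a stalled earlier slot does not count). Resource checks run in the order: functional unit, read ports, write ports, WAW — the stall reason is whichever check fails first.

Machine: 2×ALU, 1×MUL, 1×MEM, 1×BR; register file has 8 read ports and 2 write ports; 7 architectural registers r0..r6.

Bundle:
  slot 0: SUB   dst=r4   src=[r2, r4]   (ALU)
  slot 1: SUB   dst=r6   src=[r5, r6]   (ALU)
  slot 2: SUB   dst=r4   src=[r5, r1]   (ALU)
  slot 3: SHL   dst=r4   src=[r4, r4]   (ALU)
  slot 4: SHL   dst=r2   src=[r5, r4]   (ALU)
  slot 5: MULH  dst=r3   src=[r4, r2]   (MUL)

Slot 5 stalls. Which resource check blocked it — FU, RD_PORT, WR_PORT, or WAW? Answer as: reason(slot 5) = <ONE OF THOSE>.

reason(slot 5) = WR_PORT

(0) want 1×ALU +2rd +1wr — yes → AL1|MU1|ME1|BR1|rd6|wr1
(1) want 1×ALU +2rd +1wr — yes → AL0|MU1|ME1|BR1|rd4|wr0
(2) want 1×ALU +2rd +1wr — FU → AL0|MU1|ME1|BR1|rd4|wr0
(3) want 1×ALU +1rd +1wr — FU → AL0|MU1|ME1|BR1|rd4|wr0
(4) want 1×ALU +2rd +1wr — FU → AL0|MU1|ME1|BR1|rd4|wr0
(5) want 1×MUL +2rd +1wr — WR_PORT → AL0|MU1|ME1|BR1|rd4|wr0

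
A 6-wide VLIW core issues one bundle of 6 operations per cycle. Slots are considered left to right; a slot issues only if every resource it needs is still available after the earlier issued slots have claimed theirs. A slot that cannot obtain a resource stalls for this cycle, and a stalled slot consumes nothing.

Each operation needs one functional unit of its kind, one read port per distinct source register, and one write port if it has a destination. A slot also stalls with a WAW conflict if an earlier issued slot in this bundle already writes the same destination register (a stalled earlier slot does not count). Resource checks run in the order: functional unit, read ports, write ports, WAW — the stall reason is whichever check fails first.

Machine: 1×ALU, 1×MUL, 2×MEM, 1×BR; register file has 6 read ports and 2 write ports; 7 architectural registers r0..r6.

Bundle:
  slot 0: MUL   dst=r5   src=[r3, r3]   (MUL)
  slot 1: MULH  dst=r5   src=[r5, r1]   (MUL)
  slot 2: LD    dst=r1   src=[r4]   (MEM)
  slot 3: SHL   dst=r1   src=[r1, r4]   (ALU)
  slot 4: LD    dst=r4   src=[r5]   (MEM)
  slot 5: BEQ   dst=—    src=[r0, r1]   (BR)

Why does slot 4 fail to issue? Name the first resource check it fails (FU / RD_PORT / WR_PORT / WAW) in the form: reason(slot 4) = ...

reason(slot 4) = WR_PORT

[0] MUL needs rd=1 wr=1: ok; after: ALU=1 MUL=0 MEM=2 BR=1, R=5, W=1
[1] MUL needs rd=2 wr=1: FU; after: ALU=1 MUL=0 MEM=2 BR=1, R=5, W=1
[2] MEM needs rd=1 wr=1: ok; after: ALU=1 MUL=0 MEM=1 BR=1, R=4, W=0
[3] ALU needs rd=2 wr=1: WR_PORT; after: ALU=1 MUL=0 MEM=1 BR=1, R=4, W=0
[4] MEM needs rd=1 wr=1: WR_PORT; after: ALU=1 MUL=0 MEM=1 BR=1, R=4, W=0
[5] BR needs rd=2 wr=0: ok; after: ALU=1 MUL=0 MEM=1 BR=0, R=2, W=0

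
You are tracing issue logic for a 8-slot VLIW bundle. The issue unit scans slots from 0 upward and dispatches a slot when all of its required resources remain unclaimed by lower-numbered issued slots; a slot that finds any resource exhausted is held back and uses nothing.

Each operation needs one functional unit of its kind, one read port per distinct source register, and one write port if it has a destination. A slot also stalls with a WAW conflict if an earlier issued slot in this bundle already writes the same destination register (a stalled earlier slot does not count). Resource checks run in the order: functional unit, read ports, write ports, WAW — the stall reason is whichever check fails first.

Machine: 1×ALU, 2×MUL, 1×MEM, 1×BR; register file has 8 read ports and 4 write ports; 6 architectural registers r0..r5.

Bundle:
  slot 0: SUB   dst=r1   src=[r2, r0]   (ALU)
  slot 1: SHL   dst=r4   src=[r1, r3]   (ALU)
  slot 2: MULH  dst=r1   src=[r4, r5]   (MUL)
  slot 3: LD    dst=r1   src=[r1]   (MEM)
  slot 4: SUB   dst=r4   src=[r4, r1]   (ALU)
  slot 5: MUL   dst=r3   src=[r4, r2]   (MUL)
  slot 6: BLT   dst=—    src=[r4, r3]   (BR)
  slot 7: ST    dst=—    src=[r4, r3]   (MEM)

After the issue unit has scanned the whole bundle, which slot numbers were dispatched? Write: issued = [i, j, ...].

  0. ALU→r1 ⇒ go  {0A/2Mu/1Ld/1B | 6r 3w}
  1. ALU→r4 ⇒ no(FU)  {0A/2Mu/1Ld/1B | 6r 3w}
  2. MUL→r1 ⇒ no(WAW)  {0A/2Mu/1Ld/1B | 6r 3w}
  3. MEM→r1 ⇒ no(WAW)  {0A/2Mu/1Ld/1B | 6r 3w}
  4. ALU→r4 ⇒ no(FU)  {0A/2Mu/1Ld/1B | 6r 3w}
  5. MUL→r3 ⇒ go  {0A/1Mu/1Ld/1B | 4r 2w}
  6. BR ⇒ go  {0A/1Mu/1Ld/0B | 2r 2w}
  7. MEM ⇒ go  {0A/1Mu/0Ld/0B | 0r 2w}

issued = [0, 5, 6, 7]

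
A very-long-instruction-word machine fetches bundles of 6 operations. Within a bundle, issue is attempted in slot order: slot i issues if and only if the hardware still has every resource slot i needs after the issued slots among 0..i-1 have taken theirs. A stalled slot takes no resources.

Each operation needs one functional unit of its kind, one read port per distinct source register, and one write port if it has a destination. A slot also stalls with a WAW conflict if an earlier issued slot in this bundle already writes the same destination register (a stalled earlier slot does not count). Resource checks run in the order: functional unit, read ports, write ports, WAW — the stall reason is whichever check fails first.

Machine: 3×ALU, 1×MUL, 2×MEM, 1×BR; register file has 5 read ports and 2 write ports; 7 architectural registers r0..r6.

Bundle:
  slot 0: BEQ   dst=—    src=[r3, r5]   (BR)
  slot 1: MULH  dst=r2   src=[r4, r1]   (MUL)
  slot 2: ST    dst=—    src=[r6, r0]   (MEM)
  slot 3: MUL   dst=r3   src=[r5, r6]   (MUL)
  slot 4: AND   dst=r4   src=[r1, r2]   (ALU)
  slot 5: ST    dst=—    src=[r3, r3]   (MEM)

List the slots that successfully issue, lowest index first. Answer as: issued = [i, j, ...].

issued = [0, 1, 5]

[0] BR needs rd=2 wr=0: ok; after: ALU=3 MUL=1 MEM=2 BR=0, R=3, W=2
[1] MUL needs rd=2 wr=1: ok; after: ALU=3 MUL=0 MEM=2 BR=0, R=1, W=1
[2] MEM needs rd=2 wr=0: RD_PORT; after: ALU=3 MUL=0 MEM=2 BR=0, R=1, W=1
[3] MUL needs rd=2 wr=1: FU; after: ALU=3 MUL=0 MEM=2 BR=0, R=1, W=1
[4] ALU needs rd=2 wr=1: RD_PORT; after: ALU=3 MUL=0 MEM=2 BR=0, R=1, W=1
[5] MEM needs rd=1 wr=0: ok; after: ALU=3 MUL=0 MEM=1 BR=0, R=0, W=1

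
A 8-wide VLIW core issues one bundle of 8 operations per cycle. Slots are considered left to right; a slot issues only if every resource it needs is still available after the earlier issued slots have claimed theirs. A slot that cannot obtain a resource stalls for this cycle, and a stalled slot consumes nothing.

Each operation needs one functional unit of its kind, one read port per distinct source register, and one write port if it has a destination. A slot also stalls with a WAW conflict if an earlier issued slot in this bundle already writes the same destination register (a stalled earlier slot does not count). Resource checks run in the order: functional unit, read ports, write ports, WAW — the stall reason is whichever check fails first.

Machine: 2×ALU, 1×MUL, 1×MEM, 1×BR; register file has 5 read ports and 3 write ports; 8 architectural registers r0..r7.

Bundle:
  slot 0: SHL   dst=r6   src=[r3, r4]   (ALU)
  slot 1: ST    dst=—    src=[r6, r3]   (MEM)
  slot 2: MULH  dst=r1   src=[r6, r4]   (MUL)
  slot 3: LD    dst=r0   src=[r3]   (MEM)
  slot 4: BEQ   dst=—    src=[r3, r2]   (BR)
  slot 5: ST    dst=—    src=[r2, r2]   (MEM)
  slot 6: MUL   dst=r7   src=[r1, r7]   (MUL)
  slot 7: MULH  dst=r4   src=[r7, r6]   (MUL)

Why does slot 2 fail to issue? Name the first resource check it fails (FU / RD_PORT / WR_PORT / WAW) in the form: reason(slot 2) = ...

  0. ALU→r6 ⇒ go  {1A/1Mu/1Ld/1B | 3r 2w}
  1. MEM ⇒ go  {1A/1Mu/0Ld/1B | 1r 2w}
  2. MUL→r1 ⇒ no(RD_PORT)  {1A/1Mu/0Ld/1B | 1r 2w}
  3. MEM→r0 ⇒ no(FU)  {1A/1Mu/0Ld/1B | 1r 2w}
  4. BR ⇒ no(RD_PORT)  {1A/1Mu/0Ld/1B | 1r 2w}
  5. MEM ⇒ no(FU)  {1A/1Mu/0Ld/1B | 1r 2w}
  6. MUL→r7 ⇒ no(RD_PORT)  {1A/1Mu/0Ld/1B | 1r 2w}
  7. MUL→r4 ⇒ no(RD_PORT)  {1A/1Mu/0Ld/1B | 1r 2w}

reason(slot 2) = RD_PORT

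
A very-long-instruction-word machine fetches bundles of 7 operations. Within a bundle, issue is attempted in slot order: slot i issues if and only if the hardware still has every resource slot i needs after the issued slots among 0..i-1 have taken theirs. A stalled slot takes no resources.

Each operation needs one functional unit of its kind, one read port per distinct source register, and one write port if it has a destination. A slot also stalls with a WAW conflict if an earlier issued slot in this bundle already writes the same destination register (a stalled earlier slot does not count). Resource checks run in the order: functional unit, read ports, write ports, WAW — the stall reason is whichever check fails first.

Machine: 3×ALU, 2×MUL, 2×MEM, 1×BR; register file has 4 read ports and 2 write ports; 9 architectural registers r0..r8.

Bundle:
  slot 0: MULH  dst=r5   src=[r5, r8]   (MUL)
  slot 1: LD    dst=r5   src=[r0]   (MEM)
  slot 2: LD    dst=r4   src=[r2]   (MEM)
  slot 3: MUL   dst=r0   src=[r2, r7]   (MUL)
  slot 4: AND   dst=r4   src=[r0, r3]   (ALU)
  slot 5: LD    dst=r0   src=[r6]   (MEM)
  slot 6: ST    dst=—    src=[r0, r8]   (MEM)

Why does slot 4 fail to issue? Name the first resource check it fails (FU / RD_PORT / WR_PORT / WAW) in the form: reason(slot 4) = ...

reason(slot 4) = RD_PORT

  0. MUL→r5 ⇒ go  {3A/1Mu/2Ld/1B | 2r 1w}
  1. MEM→r5 ⇒ no(WAW)  {3A/1Mu/2Ld/1B | 2r 1w}
  2. MEM→r4 ⇒ go  {3A/1Mu/1Ld/1B | 1r 0w}
  3. MUL→r0 ⇒ no(RD_PORT)  {3A/1Mu/1Ld/1B | 1r 0w}
  4. ALU→r4 ⇒ no(RD_PORT)  {3A/1Mu/1Ld/1B | 1r 0w}
  5. MEM→r0 ⇒ no(WR_PORT)  {3A/1Mu/1Ld/1B | 1r 0w}
  6. MEM ⇒ no(RD_PORT)  {3A/1Mu/1Ld/1B | 1r 0w}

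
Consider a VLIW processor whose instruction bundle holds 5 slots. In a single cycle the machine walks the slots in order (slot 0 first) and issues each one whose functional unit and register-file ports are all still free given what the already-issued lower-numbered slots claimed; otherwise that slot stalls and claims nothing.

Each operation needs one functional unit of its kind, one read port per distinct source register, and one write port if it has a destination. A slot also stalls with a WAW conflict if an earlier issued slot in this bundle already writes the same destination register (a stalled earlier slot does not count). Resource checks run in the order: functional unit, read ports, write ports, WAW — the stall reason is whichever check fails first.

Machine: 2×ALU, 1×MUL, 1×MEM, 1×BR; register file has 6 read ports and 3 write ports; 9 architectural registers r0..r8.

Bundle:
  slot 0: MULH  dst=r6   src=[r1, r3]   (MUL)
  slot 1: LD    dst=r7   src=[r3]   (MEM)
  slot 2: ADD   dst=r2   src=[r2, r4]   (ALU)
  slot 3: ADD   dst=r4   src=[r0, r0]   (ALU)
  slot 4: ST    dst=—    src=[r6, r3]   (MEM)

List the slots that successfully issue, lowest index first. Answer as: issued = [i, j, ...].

(0) want 1×MUL +2rd +1wr — yes → AL2|MU0|ME1|BR1|rd4|wr2
(1) want 1×MEM +1rd +1wr — yes → AL2|MU0|ME0|BR1|rd3|wr1
(2) want 1×ALU +2rd +1wr — yes → AL1|MU0|ME0|BR1|rd1|wr0
(3) want 1×ALU +1rd +1wr — WR_PORT → AL1|MU0|ME0|BR1|rd1|wr0
(4) want 1×MEM +2rd +0wr — FU → AL1|MU0|ME0|BR1|rd1|wr0

issued = [0, 1, 2]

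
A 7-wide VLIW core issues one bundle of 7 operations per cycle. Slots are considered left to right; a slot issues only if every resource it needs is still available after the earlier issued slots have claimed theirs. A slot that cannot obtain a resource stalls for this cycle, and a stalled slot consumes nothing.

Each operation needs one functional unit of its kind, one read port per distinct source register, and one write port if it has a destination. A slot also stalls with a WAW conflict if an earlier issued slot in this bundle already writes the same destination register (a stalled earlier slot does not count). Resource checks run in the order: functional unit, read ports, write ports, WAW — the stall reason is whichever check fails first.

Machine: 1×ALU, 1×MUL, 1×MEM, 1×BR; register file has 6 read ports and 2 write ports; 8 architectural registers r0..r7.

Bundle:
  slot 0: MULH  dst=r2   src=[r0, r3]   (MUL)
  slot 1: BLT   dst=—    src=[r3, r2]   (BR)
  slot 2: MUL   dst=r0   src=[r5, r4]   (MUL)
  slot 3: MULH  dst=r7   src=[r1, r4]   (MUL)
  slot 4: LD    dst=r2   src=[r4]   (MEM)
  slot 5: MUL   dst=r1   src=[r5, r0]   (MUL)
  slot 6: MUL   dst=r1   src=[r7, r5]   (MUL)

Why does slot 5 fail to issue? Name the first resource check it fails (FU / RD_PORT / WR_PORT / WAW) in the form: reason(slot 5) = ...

reason(slot 5) = FU

  0. MUL→r2 ⇒ go  {1A/0Mu/1Ld/1B | 4r 1w}
  1. BR ⇒ go  {1A/0Mu/1Ld/0B | 2r 1w}
  2. MUL→r0 ⇒ no(FU)  {1A/0Mu/1Ld/0B | 2r 1w}
  3. MUL→r7 ⇒ no(FU)  {1A/0Mu/1Ld/0B | 2r 1w}
  4. MEM→r2 ⇒ no(WAW)  {1A/0Mu/1Ld/0B | 2r 1w}
  5. MUL→r1 ⇒ no(FU)  {1A/0Mu/1Ld/0B | 2r 1w}
  6. MUL→r1 ⇒ no(FU)  {1A/0Mu/1Ld/0B | 2r 1w}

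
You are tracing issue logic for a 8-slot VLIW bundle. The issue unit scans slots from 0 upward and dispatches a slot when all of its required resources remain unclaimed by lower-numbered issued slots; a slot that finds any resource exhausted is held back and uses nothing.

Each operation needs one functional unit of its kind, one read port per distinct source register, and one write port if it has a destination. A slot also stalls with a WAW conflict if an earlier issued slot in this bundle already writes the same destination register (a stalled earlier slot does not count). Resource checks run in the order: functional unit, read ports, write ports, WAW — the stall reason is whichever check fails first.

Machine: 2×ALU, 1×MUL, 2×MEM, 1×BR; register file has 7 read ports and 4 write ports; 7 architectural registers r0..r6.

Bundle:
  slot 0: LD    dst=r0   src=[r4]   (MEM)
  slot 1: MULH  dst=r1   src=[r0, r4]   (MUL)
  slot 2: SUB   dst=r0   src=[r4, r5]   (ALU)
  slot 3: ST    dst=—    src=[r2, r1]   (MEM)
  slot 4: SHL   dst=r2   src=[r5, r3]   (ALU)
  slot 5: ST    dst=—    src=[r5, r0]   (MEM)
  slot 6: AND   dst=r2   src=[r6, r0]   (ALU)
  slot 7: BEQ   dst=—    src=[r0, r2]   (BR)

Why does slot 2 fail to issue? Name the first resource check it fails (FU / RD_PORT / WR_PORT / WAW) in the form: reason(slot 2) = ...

reason(slot 2) = WAW

[0] MEM needs rd=1 wr=1: ok; after: ALU=2 MUL=1 MEM=1 BR=1, R=6, W=3
[1] MUL needs rd=2 wr=1: ok; after: ALU=2 MUL=0 MEM=1 BR=1, R=4, W=2
[2] ALU needs rd=2 wr=1: WAW; after: ALU=2 MUL=0 MEM=1 BR=1, R=4, W=2
[3] MEM needs rd=2 wr=0: ok; after: ALU=2 MUL=0 MEM=0 BR=1, R=2, W=2
[4] ALU needs rd=2 wr=1: ok; after: ALU=1 MUL=0 MEM=0 BR=1, R=0, W=1
[5] MEM needs rd=2 wr=0: FU; after: ALU=1 MUL=0 MEM=0 BR=1, R=0, W=1
[6] ALU needs rd=2 wr=1: RD_PORT; after: ALU=1 MUL=0 MEM=0 BR=1, R=0, W=1
[7] BR needs rd=2 wr=0: RD_PORT; after: ALU=1 MUL=0 MEM=0 BR=1, R=0, W=1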